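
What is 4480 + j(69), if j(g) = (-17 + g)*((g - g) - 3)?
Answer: 4324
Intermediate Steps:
j(g) = 51 - 3*g (j(g) = (-17 + g)*(0 - 3) = (-17 + g)*(-3) = 51 - 3*g)
4480 + j(69) = 4480 + (51 - 3*69) = 4480 + (51 - 207) = 4480 - 156 = 4324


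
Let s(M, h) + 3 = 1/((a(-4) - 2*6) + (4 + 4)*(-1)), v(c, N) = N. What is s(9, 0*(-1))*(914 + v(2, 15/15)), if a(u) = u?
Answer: -22265/8 ≈ -2783.1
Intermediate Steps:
s(M, h) = -73/24 (s(M, h) = -3 + 1/((-4 - 2*6) + (4 + 4)*(-1)) = -3 + 1/((-4 - 12) + 8*(-1)) = -3 + 1/(-16 - 8) = -3 + 1/(-24) = -3 - 1/24 = -73/24)
s(9, 0*(-1))*(914 + v(2, 15/15)) = -73*(914 + 15/15)/24 = -73*(914 + 15*(1/15))/24 = -73*(914 + 1)/24 = -73/24*915 = -22265/8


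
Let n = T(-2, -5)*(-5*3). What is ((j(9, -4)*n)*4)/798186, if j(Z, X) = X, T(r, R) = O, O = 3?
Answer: 120/133031 ≈ 0.00090205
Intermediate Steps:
T(r, R) = 3
n = -45 (n = 3*(-5*3) = 3*(-15) = -45)
((j(9, -4)*n)*4)/798186 = (-4*(-45)*4)/798186 = (180*4)*(1/798186) = 720*(1/798186) = 120/133031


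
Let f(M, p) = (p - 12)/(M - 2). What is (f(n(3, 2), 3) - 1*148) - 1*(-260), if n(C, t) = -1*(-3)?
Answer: 103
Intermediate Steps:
n(C, t) = 3
f(M, p) = (-12 + p)/(-2 + M)
(f(n(3, 2), 3) - 1*148) - 1*(-260) = ((-12 + 3)/(-2 + 3) - 1*148) - 1*(-260) = (-9/1 - 148) + 260 = (1*(-9) - 148) + 260 = (-9 - 148) + 260 = -157 + 260 = 103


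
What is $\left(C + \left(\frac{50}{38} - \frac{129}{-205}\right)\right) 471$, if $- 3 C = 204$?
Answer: $- \frac{121180764}{3895} \approx -31112.0$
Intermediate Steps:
$C = -68$ ($C = \left(- \frac{1}{3}\right) 204 = -68$)
$\left(C + \left(\frac{50}{38} - \frac{129}{-205}\right)\right) 471 = \left(-68 + \left(\frac{50}{38} - \frac{129}{-205}\right)\right) 471 = \left(-68 + \left(50 \cdot \frac{1}{38} - - \frac{129}{205}\right)\right) 471 = \left(-68 + \left(\frac{25}{19} + \frac{129}{205}\right)\right) 471 = \left(-68 + \frac{7576}{3895}\right) 471 = \left(- \frac{257284}{3895}\right) 471 = - \frac{121180764}{3895}$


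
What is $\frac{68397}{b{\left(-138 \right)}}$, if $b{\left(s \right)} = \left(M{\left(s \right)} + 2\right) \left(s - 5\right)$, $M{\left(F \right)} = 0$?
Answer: $- \frac{68397}{286} \approx -239.15$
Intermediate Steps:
$b{\left(s \right)} = -10 + 2 s$ ($b{\left(s \right)} = \left(0 + 2\right) \left(s - 5\right) = 2 \left(-5 + s\right) = -10 + 2 s$)
$\frac{68397}{b{\left(-138 \right)}} = \frac{68397}{-10 + 2 \left(-138\right)} = \frac{68397}{-10 - 276} = \frac{68397}{-286} = 68397 \left(- \frac{1}{286}\right) = - \frac{68397}{286}$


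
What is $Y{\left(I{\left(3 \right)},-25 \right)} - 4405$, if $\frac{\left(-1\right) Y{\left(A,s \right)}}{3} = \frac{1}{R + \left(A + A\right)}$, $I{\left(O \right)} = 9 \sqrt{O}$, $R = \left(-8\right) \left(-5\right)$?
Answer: $- \frac{691615}{157} + \frac{27 \sqrt{3}}{314} \approx -4405.0$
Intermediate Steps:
$R = 40$
$Y{\left(A,s \right)} = - \frac{3}{40 + 2 A}$ ($Y{\left(A,s \right)} = - \frac{3}{40 + \left(A + A\right)} = - \frac{3}{40 + 2 A}$)
$Y{\left(I{\left(3 \right)},-25 \right)} - 4405 = - \frac{3}{40 + 2 \cdot 9 \sqrt{3}} - 4405 = - \frac{3}{40 + 18 \sqrt{3}} - 4405 = -4405 - \frac{3}{40 + 18 \sqrt{3}}$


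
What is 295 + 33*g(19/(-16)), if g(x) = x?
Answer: 4093/16 ≈ 255.81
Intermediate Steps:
295 + 33*g(19/(-16)) = 295 + 33*(19/(-16)) = 295 + 33*(19*(-1/16)) = 295 + 33*(-19/16) = 295 - 627/16 = 4093/16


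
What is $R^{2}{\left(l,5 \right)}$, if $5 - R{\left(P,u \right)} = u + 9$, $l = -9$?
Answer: $81$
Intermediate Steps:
$R{\left(P,u \right)} = -4 - u$ ($R{\left(P,u \right)} = 5 - \left(u + 9\right) = 5 - \left(9 + u\right) = -4 - u$)
$R^{2}{\left(l,5 \right)} = \left(-4 - 5\right)^{2} = \left(-9\right)^{2} = 81$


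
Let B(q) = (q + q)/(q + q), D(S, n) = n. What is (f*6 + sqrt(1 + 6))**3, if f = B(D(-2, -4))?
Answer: (6 + sqrt(7))**3 ≈ 646.26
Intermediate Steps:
B(q) = 1 (B(q) = (2*q)/((2*q)) = (2*q)*(1/(2*q)) = 1)
f = 1
(f*6 + sqrt(1 + 6))**3 = (1*6 + sqrt(1 + 6))**3 = (6 + sqrt(7))**3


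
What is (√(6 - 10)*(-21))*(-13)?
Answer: 546*I ≈ 546.0*I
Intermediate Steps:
(√(6 - 10)*(-21))*(-13) = (√(-4)*(-21))*(-13) = ((2*I)*(-21))*(-13) = -42*I*(-13) = 546*I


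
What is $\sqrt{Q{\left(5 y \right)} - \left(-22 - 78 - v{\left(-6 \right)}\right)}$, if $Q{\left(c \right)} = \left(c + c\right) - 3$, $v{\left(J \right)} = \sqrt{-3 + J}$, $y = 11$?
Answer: $\sqrt{207 + 3 i} \approx 14.388 + 0.1043 i$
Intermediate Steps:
$Q{\left(c \right)} = -3 + 2 c$ ($Q{\left(c \right)} = 2 c - 3 = -3 + 2 c$)
$\sqrt{Q{\left(5 y \right)} - \left(-22 - 78 - v{\left(-6 \right)}\right)} = \sqrt{\left(-3 + 2 \cdot 5 \cdot 11\right) - \left(-22 - 78 - \sqrt{-3 - 6}\right)} = \sqrt{\left(-3 + 2 \cdot 55\right) + \left(\sqrt{-9} - \left(-22 - 78\right)\right)} = \sqrt{\left(-3 + 110\right) + \left(3 i - -100\right)} = \sqrt{107 + \left(3 i + 100\right)} = \sqrt{107 + \left(100 + 3 i\right)} = \sqrt{207 + 3 i}$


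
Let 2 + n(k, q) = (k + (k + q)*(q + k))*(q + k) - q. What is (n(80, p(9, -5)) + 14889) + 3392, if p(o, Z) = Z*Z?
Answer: 1184279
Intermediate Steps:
p(o, Z) = Z²
n(k, q) = -2 - q + (k + q)*(k + (k + q)²) (n(k, q) = -2 + ((k + (k + q)*(q + k))*(q + k) - q) = -2 + ((k + (k + q)*(k + q))*(k + q) - q) = -2 + ((k + (k + q)²)*(k + q) - q) = -2 + ((k + q)*(k + (k + q)²) - q) = -2 + (-q + (k + q)*(k + (k + q)²)) = -2 - q + (k + q)*(k + (k + q)²))
(n(80, p(9, -5)) + 14889) + 3392 = ((-2 + 80² - 1*(-5)² + 80*(-5)² + 80*(80 + (-5)²)² + (-5)²*(80 + (-5)²)²) + 14889) + 3392 = ((-2 + 6400 - 1*25 + 80*25 + 80*(80 + 25)² + 25*(80 + 25)²) + 14889) + 3392 = ((-2 + 6400 - 25 + 2000 + 80*105² + 25*105²) + 14889) + 3392 = ((-2 + 6400 - 25 + 2000 + 80*11025 + 25*11025) + 14889) + 3392 = ((-2 + 6400 - 25 + 2000 + 882000 + 275625) + 14889) + 3392 = (1165998 + 14889) + 3392 = 1180887 + 3392 = 1184279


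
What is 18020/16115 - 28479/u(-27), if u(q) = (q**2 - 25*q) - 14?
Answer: -86778257/4479970 ≈ -19.370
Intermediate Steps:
u(q) = -14 + q**2 - 25*q
18020/16115 - 28479/u(-27) = 18020/16115 - 28479/(-14 + (-27)**2 - 25*(-27)) = 18020*(1/16115) - 28479/(-14 + 729 + 675) = 3604/3223 - 28479/1390 = -86778257/4479970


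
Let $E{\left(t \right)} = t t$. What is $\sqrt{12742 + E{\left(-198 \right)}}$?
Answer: $\sqrt{51946} \approx 227.92$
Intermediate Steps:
$E{\left(t \right)} = t^{2}$
$\sqrt{12742 + E{\left(-198 \right)}} = \sqrt{12742 + \left(-198\right)^{2}} = \sqrt{12742 + 39204} = \sqrt{51946}$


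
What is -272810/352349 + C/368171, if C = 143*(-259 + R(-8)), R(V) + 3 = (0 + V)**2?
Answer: -110417140096/129724683679 ≈ -0.85116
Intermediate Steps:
R(V) = -3 + V**2 (R(V) = -3 + (0 + V)**2 = -3 + V**2)
C = -28314 (C = 143*(-259 + (-3 + (-8)**2)) = 143*(-259 + (-3 + 64)) = 143*(-259 + 61) = 143*(-198) = -28314)
-272810/352349 + C/368171 = -272810/352349 - 28314/368171 = -110417140096/129724683679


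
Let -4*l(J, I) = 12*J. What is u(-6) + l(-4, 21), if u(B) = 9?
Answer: 21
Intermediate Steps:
l(J, I) = -3*J
u(-6) + l(-4, 21) = 9 - 3*(-4) = 9 + 12 = 21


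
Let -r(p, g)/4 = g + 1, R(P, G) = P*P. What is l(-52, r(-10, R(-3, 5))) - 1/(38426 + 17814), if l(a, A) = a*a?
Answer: 152072959/56240 ≈ 2704.0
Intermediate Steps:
R(P, G) = P²
r(p, g) = -4 - 4*g (r(p, g) = -4*(g + 1) = -4*(1 + g) = -4 - 4*g)
l(a, A) = a²
l(-52, r(-10, R(-3, 5))) - 1/(38426 + 17814) = (-52)² - 1/(38426 + 17814) = 2704 - 1/56240 = 152072959/56240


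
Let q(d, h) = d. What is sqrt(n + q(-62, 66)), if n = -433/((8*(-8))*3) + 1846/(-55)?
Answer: I*sqrt(162580605)/1320 ≈ 9.6596*I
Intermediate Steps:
n = -330617/10560 (n = -433/((-64*3)) + 1846*(-1/55) = -433/(-192) - 1846/55 = -433*(-1/192) - 1846/55 = 433/192 - 1846/55 = -330617/10560 ≈ -31.308)
sqrt(n + q(-62, 66)) = sqrt(-330617/10560 - 62) = sqrt(-985337/10560) = I*sqrt(162580605)/1320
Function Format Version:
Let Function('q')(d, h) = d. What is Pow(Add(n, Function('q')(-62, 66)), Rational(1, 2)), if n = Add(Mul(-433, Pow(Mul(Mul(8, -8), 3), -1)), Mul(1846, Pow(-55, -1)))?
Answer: Mul(Rational(1, 1320), I, Pow(162580605, Rational(1, 2))) ≈ Mul(9.6596, I)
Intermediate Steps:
n = Rational(-330617, 10560) (n = Add(Mul(-433, Pow(Mul(-64, 3), -1)), Mul(1846, Rational(-1, 55))) = Add(Mul(-433, Pow(-192, -1)), Rational(-1846, 55)) = Add(Mul(-433, Rational(-1, 192)), Rational(-1846, 55)) = Add(Rational(433, 192), Rational(-1846, 55)) = Rational(-330617, 10560) ≈ -31.308)
Pow(Add(n, Function('q')(-62, 66)), Rational(1, 2)) = Pow(Add(Rational(-330617, 10560), -62), Rational(1, 2)) = Pow(Rational(-985337, 10560), Rational(1, 2)) = Mul(Rational(1, 1320), I, Pow(162580605, Rational(1, 2)))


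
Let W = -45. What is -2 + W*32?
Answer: -1442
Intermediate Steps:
-2 + W*32 = -2 - 45*32 = -2 - 1440 = -1442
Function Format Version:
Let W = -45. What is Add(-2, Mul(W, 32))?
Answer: -1442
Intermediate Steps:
Add(-2, Mul(W, 32)) = Add(-2, Mul(-45, 32)) = Add(-2, -1440) = -1442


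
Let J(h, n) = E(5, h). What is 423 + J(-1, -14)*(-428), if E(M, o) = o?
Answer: 851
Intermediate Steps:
J(h, n) = h
423 + J(-1, -14)*(-428) = 423 - 1*(-428) = 423 + 428 = 851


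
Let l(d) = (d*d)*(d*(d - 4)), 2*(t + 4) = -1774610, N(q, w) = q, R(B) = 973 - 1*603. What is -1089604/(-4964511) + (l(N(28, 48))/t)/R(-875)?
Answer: 177553084246996/814935228816315 ≈ 0.21787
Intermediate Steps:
R(B) = 370 (R(B) = 973 - 603 = 370)
t = -887309 (t = -4 + (½)*(-1774610) = -4 - 887305 = -887309)
l(d) = d³*(-4 + d) (l(d) = d²*(d*(-4 + d)) = d³*(-4 + d))
-1089604/(-4964511) + (l(N(28, 48))/t)/R(-875) = -1089604/(-4964511) + ((28³*(-4 + 28))/(-887309))/370 = -1089604*(-1/4964511) + ((21952*24)*(-1/887309))*(1/370) = 1089604/4964511 + (526848*(-1/887309))*(1/370) = 1089604/4964511 - 526848/887309*1/370 = 1089604/4964511 - 263424/164152165 = 177553084246996/814935228816315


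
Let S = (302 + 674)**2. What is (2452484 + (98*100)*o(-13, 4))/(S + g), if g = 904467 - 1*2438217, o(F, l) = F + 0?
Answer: -1162542/290587 ≈ -4.0007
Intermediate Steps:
o(F, l) = F
S = 952576 (S = 976**2 = 952576)
g = -1533750 (g = 904467 - 2438217 = -1533750)
(2452484 + (98*100)*o(-13, 4))/(S + g) = (2452484 + (98*100)*(-13))/(952576 - 1533750) = (2452484 + 9800*(-13))/(-581174) = (2452484 - 127400)*(-1/581174) = 2325084*(-1/581174) = -1162542/290587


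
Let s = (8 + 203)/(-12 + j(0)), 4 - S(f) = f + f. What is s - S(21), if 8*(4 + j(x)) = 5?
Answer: 2986/123 ≈ 24.276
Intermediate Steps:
S(f) = 4 - 2*f (S(f) = 4 - (f + f) = 4 - 2*f)
j(x) = -27/8 (j(x) = -4 + (⅛)*5 = -4 + 5/8 = -27/8)
s = -1688/123 (s = (8 + 203)/(-12 - 27/8) = 211/(-123/8) = 211*(-8/123) = -1688/123 ≈ -13.724)
s - S(21) = -1688/123 - (4 - 2*21) = -1688/123 - (4 - 42) = -1688/123 - 1*(-38) = -1688/123 + 38 = 2986/123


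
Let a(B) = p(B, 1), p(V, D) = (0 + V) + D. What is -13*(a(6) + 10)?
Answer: -221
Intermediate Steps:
p(V, D) = D + V (p(V, D) = V + D = D + V)
a(B) = 1 + B
-13*(a(6) + 10) = -13*((1 + 6) + 10) = -13*(7 + 10) = -13*17 = -221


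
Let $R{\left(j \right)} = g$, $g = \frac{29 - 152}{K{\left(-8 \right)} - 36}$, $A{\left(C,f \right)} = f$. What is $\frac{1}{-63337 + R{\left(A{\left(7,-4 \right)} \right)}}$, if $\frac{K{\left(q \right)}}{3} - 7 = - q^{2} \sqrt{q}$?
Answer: $\frac{- 128 \sqrt{2} + 5 i}{4 \left(- 79161 i + 2026784 \sqrt{2}\right)} \approx -1.5789 \cdot 10^{-5} + 5.6418 \cdot 10^{-11} i$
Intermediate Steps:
$K{\left(q \right)} = 21 - 3 q^{\frac{5}{2}}$ ($K{\left(q \right)} = 21 + 3 - q^{2} \sqrt{q} = 21 + 3 \left(- q^{\frac{5}{2}}\right) = 21 - 3 q^{\frac{5}{2}}$)
$g = - \frac{123}{-15 - 384 i \sqrt{2}}$ ($g = \frac{29 - 152}{\left(21 - 3 \left(-8\right)^{\frac{5}{2}}\right) - 36} = - \frac{123}{\left(21 - 3 \cdot 128 i \sqrt{2}\right) - 36} = - \frac{123}{\left(21 - 384 i \sqrt{2}\right) - 36} = - \frac{123}{-15 - 384 i \sqrt{2}} \approx 0.0062513 - 0.22632 i$)
$R{\left(j \right)} = \frac{205}{32793} - \frac{5248 i \sqrt{2}}{32793}$
$\frac{1}{-63337 + R{\left(A{\left(7,-4 \right)} \right)}} = \frac{1}{-63337 + \left(\frac{205}{32793} - \frac{5248 i \sqrt{2}}{32793}\right)} = \frac{1}{- \frac{2077010036}{32793} - \frac{5248 i \sqrt{2}}{32793}}$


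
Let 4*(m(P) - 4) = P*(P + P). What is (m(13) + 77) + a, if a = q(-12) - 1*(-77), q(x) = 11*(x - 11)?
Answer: -21/2 ≈ -10.500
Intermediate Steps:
m(P) = 4 + P²/2 (m(P) = 4 + (P*(P + P))/4 = 4 + (P*(2*P))/4 = 4 + (2*P²)/4 = 4 + P²/2)
q(x) = -121 + 11*x (q(x) = 11*(-11 + x) = -121 + 11*x)
a = -176 (a = (-121 + 11*(-12)) - 1*(-77) = (-121 - 132) + 77 = -253 + 77 = -176)
(m(13) + 77) + a = ((4 + (½)*13²) + 77) - 176 = ((4 + (½)*169) + 77) - 176 = ((4 + 169/2) + 77) - 176 = (177/2 + 77) - 176 = 331/2 - 176 = -21/2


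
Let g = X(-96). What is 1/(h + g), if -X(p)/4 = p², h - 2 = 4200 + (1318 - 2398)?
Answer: -1/33742 ≈ -2.9637e-5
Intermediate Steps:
h = 3122 (h = 2 + (4200 + (1318 - 2398)) = 2 + (4200 - 1080) = 2 + 3120 = 3122)
X(p) = -4*p²
g = -36864 (g = -4*(-96)² = -4*9216 = -36864)
1/(h + g) = 1/(3122 - 36864) = 1/(-33742) = -1/33742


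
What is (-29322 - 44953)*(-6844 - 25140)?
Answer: 2375611600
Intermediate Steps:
(-29322 - 44953)*(-6844 - 25140) = -74275*(-31984) = 2375611600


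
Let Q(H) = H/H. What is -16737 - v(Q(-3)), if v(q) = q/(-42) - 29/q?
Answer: -701735/42 ≈ -16708.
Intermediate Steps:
Q(H) = 1
v(q) = -29/q - q/42 (v(q) = q*(-1/42) - 29/q = -q/42 - 29/q = -29/q - q/42)
-16737 - v(Q(-3)) = -16737 - (-29/1 - 1/42*1) = -16737 - (-29*1 - 1/42) = -16737 - (-29 - 1/42) = -16737 - 1*(-1219/42) = -16737 + 1219/42 = -701735/42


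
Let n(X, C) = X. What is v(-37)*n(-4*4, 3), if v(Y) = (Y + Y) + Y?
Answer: 1776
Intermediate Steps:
v(Y) = 3*Y (v(Y) = 2*Y + Y = 3*Y)
v(-37)*n(-4*4, 3) = (3*(-37))*(-4*4) = -111*(-16) = 1776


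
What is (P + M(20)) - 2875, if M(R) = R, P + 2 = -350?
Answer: -3207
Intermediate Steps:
P = -352 (P = -2 - 350 = -352)
(P + M(20)) - 2875 = (-352 + 20) - 2875 = -332 - 2875 = -3207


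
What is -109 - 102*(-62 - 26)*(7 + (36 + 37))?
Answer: 717971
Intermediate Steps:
-109 - 102*(-62 - 26)*(7 + (36 + 37)) = -109 - (-8976)*(7 + 73) = -109 - (-8976)*80 = -109 - 102*(-7040) = -109 + 718080 = 717971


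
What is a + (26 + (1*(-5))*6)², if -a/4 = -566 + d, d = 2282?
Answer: -6848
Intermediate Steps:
a = -6864 (a = -4*(-566 + 2282) = -4*1716 = -6864)
a + (26 + (1*(-5))*6)² = -6864 + (26 + (1*(-5))*6)² = -6864 + (26 - 5*6)² = -6864 + (26 - 30)² = -6864 + (-4)² = -6864 + 16 = -6848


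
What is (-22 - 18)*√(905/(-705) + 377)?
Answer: -160*√466851/141 ≈ -775.34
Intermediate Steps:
(-22 - 18)*√(905/(-705) + 377) = -40*√(905*(-1/705) + 377) = -40*√(-181/141 + 377) = -160*√466851/141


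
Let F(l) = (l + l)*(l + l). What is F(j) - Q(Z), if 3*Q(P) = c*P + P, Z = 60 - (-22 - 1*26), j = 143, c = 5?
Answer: 81580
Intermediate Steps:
F(l) = 4*l**2 (F(l) = (2*l)*(2*l) = 4*l**2)
Z = 108 (Z = 60 - (-22 - 26) = 60 - 1*(-48) = 60 + 48 = 108)
Q(P) = 2*P (Q(P) = (5*P + P)/3 = (6*P)/3 = 2*P)
F(j) - Q(Z) = 4*143**2 - 2*108 = 4*20449 - 1*216 = 81796 - 216 = 81580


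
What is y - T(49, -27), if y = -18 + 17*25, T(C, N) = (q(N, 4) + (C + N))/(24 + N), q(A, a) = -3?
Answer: 1240/3 ≈ 413.33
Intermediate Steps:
T(C, N) = (-3 + C + N)/(24 + N) (T(C, N) = (-3 + (C + N))/(24 + N) = (-3 + C + N)/(24 + N))
y = 407 (y = -18 + 425 = 407)
y - T(49, -27) = 407 - (-3 + 49 - 27)/(24 - 27) = 407 - 19/(-3) = 407 - (-1)*19/3 = 407 - 1*(-19/3) = 407 + 19/3 = 1240/3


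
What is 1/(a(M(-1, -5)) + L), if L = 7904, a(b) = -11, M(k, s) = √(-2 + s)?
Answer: 1/7893 ≈ 0.00012669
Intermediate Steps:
1/(a(M(-1, -5)) + L) = 1/(-11 + 7904) = 1/7893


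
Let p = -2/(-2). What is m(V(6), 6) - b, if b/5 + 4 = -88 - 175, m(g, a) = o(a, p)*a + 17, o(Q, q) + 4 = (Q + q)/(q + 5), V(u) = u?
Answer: 1335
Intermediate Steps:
p = 1 (p = -2*(-1/2) = 1)
o(Q, q) = -4 + (Q + q)/(5 + q) (o(Q, q) = -4 + (Q + q)/(q + 5) = -4 + (Q + q)/(5 + q))
m(g, a) = 17 + a*(-23/6 + a/6) (m(g, a) = ((-20 + a - 3*1)/(5 + 1))*a + 17 = ((-20 + a - 3)/6)*a + 17 = ((-23 + a)/6)*a + 17 = (-23/6 + a/6)*a + 17 = a*(-23/6 + a/6) + 17 = 17 + a*(-23/6 + a/6))
b = -1335 (b = -20 + 5*(-88 - 175) = -20 + 5*(-263) = -20 - 1315 = -1335)
m(V(6), 6) - b = (17 + (1/6)*6*(-23 + 6)) - 1*(-1335) = (17 + (1/6)*6*(-17)) + 1335 = (17 - 17) + 1335 = 0 + 1335 = 1335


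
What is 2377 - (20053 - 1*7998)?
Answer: -9678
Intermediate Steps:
2377 - (20053 - 1*7998) = 2377 - (20053 - 7998) = 2377 - 1*12055 = 2377 - 12055 = -9678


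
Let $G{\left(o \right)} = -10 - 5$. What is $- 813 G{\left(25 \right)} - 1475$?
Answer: $10720$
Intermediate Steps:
$G{\left(o \right)} = -15$ ($G{\left(o \right)} = -10 - 5 = -15$)
$- 813 G{\left(25 \right)} - 1475 = \left(-813\right) \left(-15\right) - 1475 = 12195 - 1475 = 10720$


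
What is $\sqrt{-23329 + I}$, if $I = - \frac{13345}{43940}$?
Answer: $\frac{3 i \sqrt{296136997}}{338} \approx 152.74 i$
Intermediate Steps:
$I = - \frac{2669}{8788}$ ($I = \left(-13345\right) \frac{1}{43940} = - \frac{2669}{8788} \approx -0.30371$)
$\sqrt{-23329 + I} = \sqrt{-23329 - \frac{2669}{8788}} = \sqrt{- \frac{205017921}{8788}} = \frac{3 i \sqrt{296136997}}{338}$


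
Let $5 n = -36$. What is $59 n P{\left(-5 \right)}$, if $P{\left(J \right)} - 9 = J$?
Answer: $- \frac{8496}{5} \approx -1699.2$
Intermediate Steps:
$P{\left(J \right)} = 9 + J$
$n = - \frac{36}{5}$ ($n = \frac{1}{5} \left(-36\right) = - \frac{36}{5} \approx -7.2$)
$59 n P{\left(-5 \right)} = 59 \left(- \frac{36}{5}\right) \left(9 - 5\right) = \left(- \frac{2124}{5}\right) 4 = - \frac{8496}{5}$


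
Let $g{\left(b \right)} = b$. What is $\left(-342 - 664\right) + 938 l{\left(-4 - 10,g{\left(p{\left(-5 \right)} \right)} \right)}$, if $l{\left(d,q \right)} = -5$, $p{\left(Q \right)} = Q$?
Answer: $-5696$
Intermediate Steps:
$\left(-342 - 664\right) + 938 l{\left(-4 - 10,g{\left(p{\left(-5 \right)} \right)} \right)} = \left(-342 - 664\right) + 938 \left(-5\right) = \left(-342 - 664\right) - 4690 = -1006 - 4690 = -5696$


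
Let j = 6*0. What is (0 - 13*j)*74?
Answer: 0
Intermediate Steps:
j = 0
(0 - 13*j)*74 = (0 - 13*0)*74 = (0 + 0)*74 = 0*74 = 0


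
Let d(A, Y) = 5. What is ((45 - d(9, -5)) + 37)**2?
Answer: 5929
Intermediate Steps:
((45 - d(9, -5)) + 37)**2 = ((45 - 1*5) + 37)**2 = ((45 - 5) + 37)**2 = (40 + 37)**2 = 77**2 = 5929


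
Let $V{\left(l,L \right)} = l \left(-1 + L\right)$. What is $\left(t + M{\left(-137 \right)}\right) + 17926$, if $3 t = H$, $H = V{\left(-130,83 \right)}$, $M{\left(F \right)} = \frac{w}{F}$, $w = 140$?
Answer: $\frac{5906746}{411} \approx 14372.0$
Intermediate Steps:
$M{\left(F \right)} = \frac{140}{F}$
$H = -10660$ ($H = - 130 \left(-1 + 83\right) = \left(-130\right) 82 = -10660$)
$t = - \frac{10660}{3}$ ($t = \frac{1}{3} \left(-10660\right) = - \frac{10660}{3} \approx -3553.3$)
$\left(t + M{\left(-137 \right)}\right) + 17926 = \left(- \frac{10660}{3} + \frac{140}{-137}\right) + 17926 = \left(- \frac{10660}{3} + 140 \left(- \frac{1}{137}\right)\right) + 17926 = \left(- \frac{10660}{3} - \frac{140}{137}\right) + 17926 = - \frac{1460840}{411} + 17926 = \frac{5906746}{411}$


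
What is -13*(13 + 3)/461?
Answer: -208/461 ≈ -0.45119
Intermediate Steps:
-13*(13 + 3)/461 = -13*16*(1/461) = -208*1/461 = -208/461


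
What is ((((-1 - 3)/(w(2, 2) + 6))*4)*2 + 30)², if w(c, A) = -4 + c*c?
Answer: 5476/9 ≈ 608.44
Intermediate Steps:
w(c, A) = -4 + c²
((((-1 - 3)/(w(2, 2) + 6))*4)*2 + 30)² = ((((-1 - 3)/((-4 + 2²) + 6))*4)*2 + 30)² = ((-4/((-4 + 4) + 6)*4)*2 + 30)² = ((-4/(0 + 6)*4)*2 + 30)² = ((-4/6*4)*2 + 30)² = ((-4*⅙*4)*2 + 30)² = (-⅔*4*2 + 30)² = (-8/3*2 + 30)² = (-16/3 + 30)² = (74/3)² = 5476/9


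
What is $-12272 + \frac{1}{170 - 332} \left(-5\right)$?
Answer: $- \frac{1988059}{162} \approx -12272.0$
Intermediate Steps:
$-12272 + \frac{1}{170 - 332} \left(-5\right) = -12272 + \frac{1}{-162} \left(-5\right) = -12272 - - \frac{5}{162} = -12272 + \frac{5}{162} = - \frac{1988059}{162}$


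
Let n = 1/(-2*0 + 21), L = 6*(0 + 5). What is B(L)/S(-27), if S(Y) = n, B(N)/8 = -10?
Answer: -1680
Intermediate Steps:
L = 30 (L = 6*5 = 30)
B(N) = -80 (B(N) = 8*(-10) = -80)
n = 1/21 (n = 1/(0 + 21) = 1/21 ≈ 0.047619)
S(Y) = 1/21
B(L)/S(-27) = -80/1/21 = -80*21 = -1680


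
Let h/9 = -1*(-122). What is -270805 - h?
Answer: -271903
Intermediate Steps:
h = 1098 (h = 9*(-1*(-122)) = 9*122 = 1098)
-270805 - h = -270805 - 1*1098 = -270805 - 1098 = -271903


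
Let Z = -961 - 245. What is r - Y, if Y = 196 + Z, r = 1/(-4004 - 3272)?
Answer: 7348759/7276 ≈ 1010.0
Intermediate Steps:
Z = -1206
r = -1/7276 (r = 1/(-7276) = -1/7276 ≈ -0.00013744)
Y = -1010 (Y = 196 - 1206 = -1010)
r - Y = -1/7276 - 1*(-1010) = -1/7276 + 1010 = 7348759/7276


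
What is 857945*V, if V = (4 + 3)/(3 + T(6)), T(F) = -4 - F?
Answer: -857945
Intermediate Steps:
V = -1 (V = (4 + 3)/(3 + (-4 - 1*6)) = 7/(3 + (-4 - 6)) = 7/(3 - 10) = 7/(-7) = 7*(-⅐) = -1)
857945*V = 857945*(-1) = -857945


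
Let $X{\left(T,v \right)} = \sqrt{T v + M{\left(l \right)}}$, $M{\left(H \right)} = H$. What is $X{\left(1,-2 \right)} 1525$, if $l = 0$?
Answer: $1525 i \sqrt{2} \approx 2156.7 i$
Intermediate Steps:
$X{\left(T,v \right)} = \sqrt{T v}$ ($X{\left(T,v \right)} = \sqrt{T v + 0} = \sqrt{T v}$)
$X{\left(1,-2 \right)} 1525 = \sqrt{1 \left(-2\right)} 1525 = \sqrt{-2} \cdot 1525 = i \sqrt{2} \cdot 1525 = 1525 i \sqrt{2}$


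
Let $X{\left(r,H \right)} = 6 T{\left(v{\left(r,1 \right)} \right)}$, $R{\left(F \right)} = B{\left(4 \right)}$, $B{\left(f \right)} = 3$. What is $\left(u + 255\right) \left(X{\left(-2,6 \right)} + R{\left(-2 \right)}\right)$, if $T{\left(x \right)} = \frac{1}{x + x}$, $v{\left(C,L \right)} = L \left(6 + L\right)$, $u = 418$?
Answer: $\frac{16152}{7} \approx 2307.4$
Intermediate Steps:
$R{\left(F \right)} = 3$
$T{\left(x \right)} = \frac{1}{2 x}$
$X{\left(r,H \right)} = \frac{3}{7}$ ($X{\left(r,H \right)} = 6 \frac{1}{2 \cdot 1 \left(6 + 1\right)} = 6 \frac{1}{2 \cdot 1 \cdot 7} = 6 \frac{1}{2 \cdot 7} = 6 \cdot \frac{1}{2} \cdot \frac{1}{7} = 6 \cdot \frac{1}{14} = \frac{3}{7}$)
$\left(u + 255\right) \left(X{\left(-2,6 \right)} + R{\left(-2 \right)}\right) = \left(418 + 255\right) \left(\frac{3}{7} + 3\right) = 673 \cdot \frac{24}{7} = \frac{16152}{7}$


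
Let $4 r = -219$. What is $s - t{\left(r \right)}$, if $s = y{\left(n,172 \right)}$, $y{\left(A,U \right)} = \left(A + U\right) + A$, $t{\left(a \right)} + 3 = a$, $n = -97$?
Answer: $\frac{143}{4} \approx 35.75$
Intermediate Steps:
$r = - \frac{219}{4}$ ($r = \frac{1}{4} \left(-219\right) = - \frac{219}{4} \approx -54.75$)
$t{\left(a \right)} = -3 + a$
$y{\left(A,U \right)} = U + 2 A$
$s = -22$ ($s = 172 + 2 \left(-97\right) = 172 - 194 = -22$)
$s - t{\left(r \right)} = -22 - \left(-3 - \frac{219}{4}\right) = -22 - - \frac{231}{4} = -22 + \frac{231}{4} = \frac{143}{4}$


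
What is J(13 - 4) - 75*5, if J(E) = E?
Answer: -366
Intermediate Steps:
J(13 - 4) - 75*5 = (13 - 4) - 75*5 = 9 - 375 = -366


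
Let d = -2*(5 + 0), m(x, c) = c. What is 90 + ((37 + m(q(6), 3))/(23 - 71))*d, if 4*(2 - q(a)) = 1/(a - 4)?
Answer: 295/3 ≈ 98.333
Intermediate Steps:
q(a) = 2 - 1/(4*(-4 + a)) (q(a) = 2 - 1/(4*(a - 4)) = 2 - 1/(4*(-4 + a)))
d = -10 (d = -2*5 = -10)
90 + ((37 + m(q(6), 3))/(23 - 71))*d = 90 + ((37 + 3)/(23 - 71))*(-10) = 90 + (40/(-48))*(-10) = 90 + (40*(-1/48))*(-10) = 90 - ⅚*(-10) = 90 + 25/3 = 295/3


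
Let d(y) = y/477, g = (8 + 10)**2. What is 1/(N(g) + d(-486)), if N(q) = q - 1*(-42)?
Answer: 53/19344 ≈ 0.0027399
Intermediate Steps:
g = 324 (g = 18**2 = 324)
d(y) = y/477 (d(y) = y*(1/477) = y/477)
N(q) = 42 + q (N(q) = q + 42 = 42 + q)
1/(N(g) + d(-486)) = 1/((42 + 324) + (1/477)*(-486)) = 1/(366 - 54/53) = 1/(19344/53) = 53/19344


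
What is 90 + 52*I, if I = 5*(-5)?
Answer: -1210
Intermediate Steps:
I = -25
90 + 52*I = 90 + 52*(-25) = 90 - 1300 = -1210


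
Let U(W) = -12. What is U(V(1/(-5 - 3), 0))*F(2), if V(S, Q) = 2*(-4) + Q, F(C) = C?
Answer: -24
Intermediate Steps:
V(S, Q) = -8 + Q
U(V(1/(-5 - 3), 0))*F(2) = -12*2 = -24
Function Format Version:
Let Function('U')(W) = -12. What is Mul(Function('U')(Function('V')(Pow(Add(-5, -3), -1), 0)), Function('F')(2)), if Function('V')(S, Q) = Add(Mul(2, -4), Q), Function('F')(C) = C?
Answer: -24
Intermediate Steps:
Function('V')(S, Q) = Add(-8, Q)
Mul(Function('U')(Function('V')(Pow(Add(-5, -3), -1), 0)), Function('F')(2)) = Mul(-12, 2) = -24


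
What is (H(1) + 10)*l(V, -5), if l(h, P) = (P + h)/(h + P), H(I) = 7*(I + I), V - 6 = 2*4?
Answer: 24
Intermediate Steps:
V = 14 (V = 6 + 2*4 = 6 + 8 = 14)
H(I) = 14*I (H(I) = 7*(2*I) = 14*I)
l(h, P) = 1 (l(h, P) = (P + h)/(P + h) = 1)
(H(1) + 10)*l(V, -5) = (14*1 + 10)*1 = (14 + 10)*1 = 24*1 = 24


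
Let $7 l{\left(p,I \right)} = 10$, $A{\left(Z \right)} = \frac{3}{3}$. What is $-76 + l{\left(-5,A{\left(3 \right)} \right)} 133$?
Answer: $114$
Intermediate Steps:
$A{\left(Z \right)} = 1$ ($A{\left(Z \right)} = 3 \cdot \frac{1}{3} = 1$)
$l{\left(p,I \right)} = \frac{10}{7}$ ($l{\left(p,I \right)} = \frac{1}{7} \cdot 10 = \frac{10}{7}$)
$-76 + l{\left(-5,A{\left(3 \right)} \right)} 133 = -76 + \frac{10}{7} \cdot 133 = -76 + 190 = 114$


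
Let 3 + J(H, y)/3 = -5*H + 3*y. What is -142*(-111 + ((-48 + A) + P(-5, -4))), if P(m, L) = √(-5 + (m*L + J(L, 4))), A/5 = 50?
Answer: -12922 - 142*√102 ≈ -14356.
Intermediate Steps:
A = 250 (A = 5*50 = 250)
J(H, y) = -9 - 15*H + 9*y (J(H, y) = -9 + 3*(-5*H + 3*y) = -9 + (-15*H + 9*y) = -9 - 15*H + 9*y)
P(m, L) = √(22 - 15*L + L*m) (P(m, L) = √(-5 + (m*L + (-9 - 15*L + 9*4))) = √(-5 + (L*m + (-9 - 15*L + 36))) = √(-5 + (L*m + (27 - 15*L))) = √(-5 + (27 - 15*L + L*m)) = √(22 - 15*L + L*m))
-142*(-111 + ((-48 + A) + P(-5, -4))) = -142*(-111 + ((-48 + 250) + √(22 - 15*(-4) - 4*(-5)))) = -142*(-111 + (202 + √(22 + 60 + 20))) = -142*(-111 + (202 + √102)) = -142*(91 + √102) = -12922 - 142*√102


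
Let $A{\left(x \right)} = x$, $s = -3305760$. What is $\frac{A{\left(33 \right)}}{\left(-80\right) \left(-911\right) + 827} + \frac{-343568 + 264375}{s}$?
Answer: $\frac{1982056177}{81219217440} \approx 0.024404$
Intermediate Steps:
$\frac{A{\left(33 \right)}}{\left(-80\right) \left(-911\right) + 827} + \frac{-343568 + 264375}{s} = \frac{33}{\left(-80\right) \left(-911\right) + 827} + \frac{-343568 + 264375}{-3305760} = \frac{33}{72880 + 827} - - \frac{79193}{3305760} = \frac{33}{73707} + \frac{79193}{3305760} = 33 \cdot \frac{1}{73707} + \frac{79193}{3305760} = \frac{11}{24569} + \frac{79193}{3305760} = \frac{1982056177}{81219217440}$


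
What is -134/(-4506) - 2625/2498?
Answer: -5746759/5627994 ≈ -1.0211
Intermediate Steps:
-134/(-4506) - 2625/2498 = -134*(-1/4506) - 2625*1/2498 = 67/2253 - 2625/2498 = -5746759/5627994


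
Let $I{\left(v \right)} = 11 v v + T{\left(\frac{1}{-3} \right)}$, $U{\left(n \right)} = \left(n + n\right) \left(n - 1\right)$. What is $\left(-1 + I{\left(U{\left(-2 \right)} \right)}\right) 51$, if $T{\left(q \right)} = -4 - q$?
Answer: $80546$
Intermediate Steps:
$U{\left(n \right)} = 2 n \left(-1 + n\right)$
$I{\left(v \right)} = - \frac{11}{3} + 11 v^{2}$ ($I{\left(v \right)} = 11 v v - \frac{11}{3} = 11 v^{2} - \frac{11}{3} = - \frac{11}{3} + 11 v^{2}$)
$\left(-1 + I{\left(U{\left(-2 \right)} \right)}\right) 51 = \left(-1 - \left(\frac{11}{3} - 11 \left(2 \left(-2\right) \left(-1 - 2\right)\right)^{2}\right)\right) 51 = \left(-1 - \left(\frac{11}{3} - 11 \left(2 \left(-2\right) \left(-3\right)\right)^{2}\right)\right) 51 = \left(-1 - \left(\frac{11}{3} - 11 \cdot 12^{2}\right)\right) 51 = \left(-1 + \left(- \frac{11}{3} + 11 \cdot 144\right)\right) 51 = \left(-1 + \left(- \frac{11}{3} + 1584\right)\right) 51 = \left(-1 + \frac{4741}{3}\right) 51 = \frac{4738}{3} \cdot 51 = 80546$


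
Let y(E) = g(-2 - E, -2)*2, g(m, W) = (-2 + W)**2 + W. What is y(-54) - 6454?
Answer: -6426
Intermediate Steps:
g(m, W) = W + (-2 + W)**2
y(E) = 28 (y(E) = (-2 + (-2 - 2)**2)*2 = (-2 + (-4)**2)*2 = (-2 + 16)*2 = 14*2 = 28)
y(-54) - 6454 = 28 - 6454 = -6426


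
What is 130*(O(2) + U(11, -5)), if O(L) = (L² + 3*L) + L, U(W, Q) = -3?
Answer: 1170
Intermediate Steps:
O(L) = L² + 4*L
130*(O(2) + U(11, -5)) = 130*(2*(4 + 2) - 3) = 130*(2*6 - 3) = 130*(12 - 3) = 130*9 = 1170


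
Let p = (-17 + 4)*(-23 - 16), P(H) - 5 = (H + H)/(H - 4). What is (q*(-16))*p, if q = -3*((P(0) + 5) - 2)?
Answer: 194688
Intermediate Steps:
P(H) = 5 + 2*H/(-4 + H) (P(H) = 5 + (H + H)/(H - 4) = 5 + (2*H)/(-4 + H) = 5 + 2*H/(-4 + H))
q = -24 (q = -3*(((-20 + 7*0)/(-4 + 0) + 5) - 2) = -3*(((-20 + 0)/(-4) + 5) - 2) = -3*((-1/4*(-20) + 5) - 2) = -3*((5 + 5) - 2) = -3*(10 - 2) = -3*8 = -24)
p = 507 (p = -13*(-39) = 507)
(q*(-16))*p = -24*(-16)*507 = 384*507 = 194688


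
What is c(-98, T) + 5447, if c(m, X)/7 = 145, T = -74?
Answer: 6462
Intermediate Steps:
c(m, X) = 1015 (c(m, X) = 7*145 = 1015)
c(-98, T) + 5447 = 1015 + 5447 = 6462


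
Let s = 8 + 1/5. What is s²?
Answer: 1681/25 ≈ 67.240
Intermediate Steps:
s = 41/5 (s = 8 + ⅕ = 41/5 ≈ 8.2000)
s² = (41/5)² = 1681/25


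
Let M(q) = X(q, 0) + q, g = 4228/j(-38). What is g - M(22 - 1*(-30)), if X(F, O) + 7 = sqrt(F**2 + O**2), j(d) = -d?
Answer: 271/19 ≈ 14.263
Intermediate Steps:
X(F, O) = -7 + sqrt(F**2 + O**2)
g = 2114/19 (g = 4228/((-1*(-38))) = 4228/38 = 4228*(1/38) = 2114/19 ≈ 111.26)
M(q) = -7 + q + sqrt(q**2) (M(q) = (-7 + sqrt(q**2 + 0**2)) + q = (-7 + sqrt(q**2 + 0)) + q = (-7 + sqrt(q**2)) + q = -7 + q + sqrt(q**2))
g - M(22 - 1*(-30)) = 2114/19 - (-7 + (22 - 1*(-30)) + sqrt((22 - 1*(-30))**2)) = 2114/19 - (-7 + (22 + 30) + sqrt((22 + 30)**2)) = 2114/19 - (-7 + 52 + sqrt(52**2)) = 2114/19 - (-7 + 52 + sqrt(2704)) = 2114/19 - (-7 + 52 + 52) = 2114/19 - 1*97 = 2114/19 - 97 = 271/19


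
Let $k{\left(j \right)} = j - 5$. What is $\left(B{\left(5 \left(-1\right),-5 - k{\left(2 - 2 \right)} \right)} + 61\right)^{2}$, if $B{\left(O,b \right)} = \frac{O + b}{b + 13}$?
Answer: $\frac{620944}{169} \approx 3674.2$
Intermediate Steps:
$k{\left(j \right)} = -5 + j$
$B{\left(O,b \right)} = \frac{O + b}{13 + b}$
$\left(B{\left(5 \left(-1\right),-5 - k{\left(2 - 2 \right)} \right)} + 61\right)^{2} = \left(\frac{5 \left(-1\right) - \left(2 - 2\right)}{13 - \left(2 - 2\right)} + 61\right)^{2} = \left(\frac{-5 - 0}{13 - 0} + 61\right)^{2} = \left(\frac{-5 + \left(-5 + 5\right)}{13 + \left(-5 + 5\right)} + 61\right)^{2} = \left(\frac{-5 + 0}{13 + 0} + 61\right)^{2} = \left(\frac{1}{13} \left(-5\right) + 61\right)^{2} = \left(- \frac{5}{13} + 61\right)^{2} = \left(\frac{788}{13}\right)^{2} = \frac{620944}{169}$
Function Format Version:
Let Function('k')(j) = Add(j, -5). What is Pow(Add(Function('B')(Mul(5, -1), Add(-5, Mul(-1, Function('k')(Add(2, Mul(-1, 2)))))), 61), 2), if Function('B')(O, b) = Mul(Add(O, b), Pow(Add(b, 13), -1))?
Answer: Rational(620944, 169) ≈ 3674.2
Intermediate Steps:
Function('k')(j) = Add(-5, j)
Function('B')(O, b) = Mul(Pow(Add(13, b), -1), Add(O, b)) (Function('B')(O, b) = Mul(Add(O, b), Pow(Add(13, b), -1)) = Mul(Pow(Add(13, b), -1), Add(O, b)))
Pow(Add(Function('B')(Mul(5, -1), Add(-5, Mul(-1, Function('k')(Add(2, Mul(-1, 2)))))), 61), 2) = Pow(Add(Mul(Pow(Add(13, Add(-5, Mul(-1, Add(-5, Add(2, Mul(-1, 2)))))), -1), Add(Mul(5, -1), Add(-5, Mul(-1, Add(-5, Add(2, Mul(-1, 2))))))), 61), 2) = Pow(Add(Mul(Pow(Add(13, Add(-5, Mul(-1, Add(-5, Add(2, -2))))), -1), Add(-5, Add(-5, Mul(-1, Add(-5, Add(2, -2)))))), 61), 2) = Pow(Add(Mul(Pow(Add(13, Add(-5, Mul(-1, Add(-5, 0)))), -1), Add(-5, Add(-5, Mul(-1, Add(-5, 0))))), 61), 2) = Pow(Add(Mul(Pow(Add(13, Add(-5, Mul(-1, -5))), -1), Add(-5, Add(-5, Mul(-1, -5)))), 61), 2) = Pow(Add(Mul(Pow(Add(13, Add(-5, 5)), -1), Add(-5, Add(-5, 5))), 61), 2) = Pow(Add(Mul(Pow(Add(13, 0), -1), Add(-5, 0)), 61), 2) = Pow(Add(Mul(Pow(13, -1), -5), 61), 2) = Pow(Add(Mul(Rational(1, 13), -5), 61), 2) = Pow(Add(Rational(-5, 13), 61), 2) = Pow(Rational(788, 13), 2) = Rational(620944, 169)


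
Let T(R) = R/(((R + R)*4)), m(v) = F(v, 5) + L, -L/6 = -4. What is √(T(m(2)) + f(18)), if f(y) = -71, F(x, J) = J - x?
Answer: 9*I*√14/4 ≈ 8.4187*I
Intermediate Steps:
L = 24 (L = -6*(-4) = 24)
m(v) = 29 - v (m(v) = (5 - v) + 24 = 29 - v)
T(R) = ⅛ (T(R) = R/(((2*R)*4)) = R/((8*R)) = R*(1/(8*R)) = ⅛)
√(T(m(2)) + f(18)) = √(⅛ - 71) = √(-567/8) = 9*I*√14/4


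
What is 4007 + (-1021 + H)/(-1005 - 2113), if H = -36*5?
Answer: 12495027/3118 ≈ 4007.4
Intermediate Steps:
H = -180
4007 + (-1021 + H)/(-1005 - 2113) = 4007 + (-1021 - 180)/(-1005 - 2113) = 4007 - 1201/(-3118) = 4007 - 1201*(-1/3118) = 4007 + 1201/3118 = 12495027/3118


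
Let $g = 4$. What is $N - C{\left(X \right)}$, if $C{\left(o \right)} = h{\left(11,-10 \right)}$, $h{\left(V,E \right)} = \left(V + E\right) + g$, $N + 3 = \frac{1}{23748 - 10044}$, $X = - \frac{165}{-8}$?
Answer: $- \frac{109631}{13704} \approx -7.9999$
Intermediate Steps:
$X = \frac{165}{8}$ ($X = \left(-165\right) \left(- \frac{1}{8}\right) = \frac{165}{8} \approx 20.625$)
$N = - \frac{41111}{13704}$ ($N = -3 + \frac{1}{23748 - 10044} = -3 + \frac{1}{13704} = - \frac{41111}{13704} \approx -2.9999$)
$h{\left(V,E \right)} = 4 + E + V$ ($h{\left(V,E \right)} = \left(V + E\right) + 4 = \left(E + V\right) + 4 = 4 + E + V$)
$C{\left(o \right)} = 5$ ($C{\left(o \right)} = 4 - 10 + 11 = 5$)
$N - C{\left(X \right)} = - \frac{41111}{13704} - 5 = - \frac{109631}{13704}$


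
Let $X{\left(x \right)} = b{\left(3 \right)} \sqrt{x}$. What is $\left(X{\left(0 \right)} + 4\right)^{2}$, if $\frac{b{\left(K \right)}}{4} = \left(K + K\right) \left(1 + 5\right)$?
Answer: $16$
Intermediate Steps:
$b{\left(K \right)} = 48 K$ ($b{\left(K \right)} = 4 \left(K + K\right) \left(1 + 5\right) = 4 \cdot 2 K 6 = 4 \cdot 12 K = 48 K$)
$X{\left(x \right)} = 144 \sqrt{x}$ ($X{\left(x \right)} = 48 \cdot 3 \sqrt{x} = 144 \sqrt{x}$)
$\left(X{\left(0 \right)} + 4\right)^{2} = \left(144 \sqrt{0} + 4\right)^{2} = \left(144 \cdot 0 + 4\right)^{2} = \left(0 + 4\right)^{2} = 4^{2} = 16$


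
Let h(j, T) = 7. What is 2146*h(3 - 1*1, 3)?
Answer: 15022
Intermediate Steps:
2146*h(3 - 1*1, 3) = 2146*7 = 15022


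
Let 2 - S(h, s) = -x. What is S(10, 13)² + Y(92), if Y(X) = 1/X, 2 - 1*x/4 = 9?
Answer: 62193/92 ≈ 676.01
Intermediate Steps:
x = -28 (x = 8 - 4*9 = 8 - 36 = -28)
S(h, s) = -26 (S(h, s) = 2 - (-1)*(-28) = 2 - 1*28 = 2 - 28 = -26)
S(10, 13)² + Y(92) = (-26)² + 1/92 = 676 + 1/92 = 62193/92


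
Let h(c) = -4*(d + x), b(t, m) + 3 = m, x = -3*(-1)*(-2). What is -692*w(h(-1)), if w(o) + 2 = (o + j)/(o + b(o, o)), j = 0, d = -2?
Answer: 62280/61 ≈ 1021.0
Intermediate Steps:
x = -6 (x = 3*(-2) = -6)
b(t, m) = -3 + m
h(c) = 32 (h(c) = -4*(-2 - 6) = -4*(-8) = 32)
w(o) = -2 + o/(-3 + 2*o) (w(o) = -2 + (o + 0)/(o + (-3 + o)) = -2 + o/(-3 + 2*o))
-692*w(h(-1)) = -2076*(2 - 1*32)/(-3 + 2*32) = -2076*(2 - 32)/(-3 + 64) = -2076*(-30)/61 = -692*(-90/61) = 62280/61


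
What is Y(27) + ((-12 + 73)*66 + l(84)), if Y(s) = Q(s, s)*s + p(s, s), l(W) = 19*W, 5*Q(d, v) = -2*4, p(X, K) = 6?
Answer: 27924/5 ≈ 5584.8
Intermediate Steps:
Q(d, v) = -8/5 (Q(d, v) = (-2*4)/5 = (⅕)*(-8) = -8/5)
Y(s) = 6 - 8*s/5 (Y(s) = -8*s/5 + 6 = 6 - 8*s/5)
Y(27) + ((-12 + 73)*66 + l(84)) = (6 - 8/5*27) + ((-12 + 73)*66 + 19*84) = (6 - 216/5) + (61*66 + 1596) = -186/5 + (4026 + 1596) = -186/5 + 5622 = 27924/5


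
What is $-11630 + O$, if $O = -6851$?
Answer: $-18481$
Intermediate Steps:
$-11630 + O = -11630 - 6851 = -18481$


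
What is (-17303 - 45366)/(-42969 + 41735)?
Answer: 62669/1234 ≈ 50.785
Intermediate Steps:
(-17303 - 45366)/(-42969 + 41735) = -62669/(-1234) = -62669*(-1/1234) = 62669/1234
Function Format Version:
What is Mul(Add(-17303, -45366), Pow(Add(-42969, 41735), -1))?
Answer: Rational(62669, 1234) ≈ 50.785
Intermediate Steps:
Mul(Add(-17303, -45366), Pow(Add(-42969, 41735), -1)) = Mul(-62669, Pow(-1234, -1)) = Mul(-62669, Rational(-1, 1234)) = Rational(62669, 1234)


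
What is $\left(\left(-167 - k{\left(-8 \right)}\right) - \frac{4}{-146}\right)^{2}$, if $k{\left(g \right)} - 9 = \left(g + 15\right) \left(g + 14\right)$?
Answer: $\frac{253191744}{5329} \approx 47512.0$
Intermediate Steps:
$k{\left(g \right)} = 9 + \left(14 + g\right) \left(15 + g\right)$ ($k{\left(g \right)} = 9 + \left(g + 15\right) \left(g + 14\right) = 9 + \left(15 + g\right) \left(14 + g\right) = 9 + \left(14 + g\right) \left(15 + g\right)$)
$\left(\left(-167 - k{\left(-8 \right)}\right) - \frac{4}{-146}\right)^{2} = \left(\left(-167 - \left(219 + \left(-8\right)^{2} + 29 \left(-8\right)\right)\right) - \frac{4}{-146}\right)^{2} = \left(\left(-167 - \left(219 + 64 - 232\right)\right) - - \frac{2}{73}\right)^{2} = \left(\left(-167 - 51\right) + \frac{2}{73}\right)^{2} = \left(-218 + \frac{2}{73}\right)^{2} = \left(- \frac{15912}{73}\right)^{2} = \frac{253191744}{5329}$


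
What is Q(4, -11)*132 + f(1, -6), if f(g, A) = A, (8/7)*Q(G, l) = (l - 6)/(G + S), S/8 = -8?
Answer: 1069/40 ≈ 26.725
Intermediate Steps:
S = -64 (S = 8*(-8) = -64)
Q(G, l) = 7*(-6 + l)/(8*(-64 + G)) (Q(G, l) = 7*((l - 6)/(G - 64))/8 = 7*((-6 + l)/(-64 + G))/8 = 7*(-6 + l)/(8*(-64 + G)))
Q(4, -11)*132 + f(1, -6) = (7*(-6 - 11)/(8*(-64 + 4)))*132 - 6 = ((7/8)*(-17)/(-60))*132 - 6 = ((7/8)*(-1/60)*(-17))*132 - 6 = (119/480)*132 - 6 = 1309/40 - 6 = 1069/40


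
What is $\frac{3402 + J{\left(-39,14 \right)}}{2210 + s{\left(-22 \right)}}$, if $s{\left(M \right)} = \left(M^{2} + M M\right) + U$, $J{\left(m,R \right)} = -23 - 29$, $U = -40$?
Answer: $\frac{1675}{1569} \approx 1.0676$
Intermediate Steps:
$J{\left(m,R \right)} = -52$ ($J{\left(m,R \right)} = -23 - 29 = -52$)
$s{\left(M \right)} = -40 + 2 M^{2}$ ($s{\left(M \right)} = \left(M^{2} + M M\right) - 40 = \left(M^{2} + M^{2}\right) - 40 = 2 M^{2} - 40 = -40 + 2 M^{2}$)
$\frac{3402 + J{\left(-39,14 \right)}}{2210 + s{\left(-22 \right)}} = \frac{3402 - 52}{2210 - \left(40 - 2 \left(-22\right)^{2}\right)} = \frac{3350}{2210 + \left(-40 + 2 \cdot 484\right)} = \frac{3350}{2210 + \left(-40 + 968\right)} = \frac{3350}{2210 + 928} = \frac{3350}{3138} = 3350 \cdot \frac{1}{3138} = \frac{1675}{1569}$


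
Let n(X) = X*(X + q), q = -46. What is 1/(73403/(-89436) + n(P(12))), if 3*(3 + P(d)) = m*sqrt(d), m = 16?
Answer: -3899514866172/5481550715155343 - 4436666677248*sqrt(3)/5481550715155343 ≈ -0.0021133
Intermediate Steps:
P(d) = -3 + 16*sqrt(d)/3 (P(d) = -3 + (16*sqrt(d))/3 = -3 + 16*sqrt(d)/3)
n(X) = X*(-46 + X) (n(X) = X*(X - 46) = X*(-46 + X))
1/(73403/(-89436) + n(P(12))) = 1/(73403/(-89436) + (-3 + 16*sqrt(12)/3)*(-46 + (-3 + 16*sqrt(12)/3))) = 1/(73403*(-1/89436) + (-3 + 16*(2*sqrt(3))/3)*(-46 + (-3 + 16*(2*sqrt(3))/3))) = 1/(-73403/89436 + (-3 + 32*sqrt(3)/3)*(-46 + (-3 + 32*sqrt(3)/3))) = 1/(-73403/89436 + (-3 + 32*sqrt(3)/3)*(-49 + 32*sqrt(3)/3)) = 1/(-73403/89436 + (-49 + 32*sqrt(3)/3)*(-3 + 32*sqrt(3)/3))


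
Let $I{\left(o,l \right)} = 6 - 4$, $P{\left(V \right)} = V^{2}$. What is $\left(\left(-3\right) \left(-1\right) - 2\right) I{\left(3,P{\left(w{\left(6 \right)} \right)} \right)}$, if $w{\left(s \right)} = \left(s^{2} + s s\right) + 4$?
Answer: $2$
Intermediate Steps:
$w{\left(s \right)} = 4 + 2 s^{2}$ ($w{\left(s \right)} = \left(s^{2} + s^{2}\right) + 4 = 2 s^{2} + 4 = 4 + 2 s^{2}$)
$I{\left(o,l \right)} = 2$
$\left(\left(-3\right) \left(-1\right) - 2\right) I{\left(3,P{\left(w{\left(6 \right)} \right)} \right)} = \left(\left(-3\right) \left(-1\right) - 2\right) 2 = \left(3 - 2\right) 2 = 1 \cdot 2 = 2$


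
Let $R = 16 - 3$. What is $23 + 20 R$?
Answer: $283$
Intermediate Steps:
$R = 13$
$23 + 20 R = 23 + 20 \cdot 13 = 23 + 260 = 283$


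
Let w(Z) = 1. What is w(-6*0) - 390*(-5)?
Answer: 1951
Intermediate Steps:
w(-6*0) - 390*(-5) = 1 - 390*(-5) = 1 + 1950 = 1951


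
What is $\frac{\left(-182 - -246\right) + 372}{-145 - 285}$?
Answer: $- \frac{218}{215} \approx -1.014$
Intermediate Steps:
$\frac{\left(-182 - -246\right) + 372}{-145 - 285} = \frac{\left(-182 + 246\right) + 372}{-430} = \left(64 + 372\right) \left(- \frac{1}{430}\right) = 436 \left(- \frac{1}{430}\right) = - \frac{218}{215}$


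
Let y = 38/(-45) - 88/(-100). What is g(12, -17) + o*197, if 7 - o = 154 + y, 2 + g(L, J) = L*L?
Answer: -6485401/225 ≈ -28824.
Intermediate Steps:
g(L, J) = -2 + L² (g(L, J) = -2 + L*L = -2 + L²)
y = 8/225 (y = 38*(-1/45) - 88*(-1/100) = -38/45 + 22/25 = 8/225 ≈ 0.035556)
o = -33083/225 (o = 7 - (154 + 8/225) = 7 - 1*34658/225 = 7 - 34658/225 = -33083/225 ≈ -147.04)
g(12, -17) + o*197 = (-2 + 12²) - 33083/225*197 = (-2 + 144) - 6517351/225 = 142 - 6517351/225 = -6485401/225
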